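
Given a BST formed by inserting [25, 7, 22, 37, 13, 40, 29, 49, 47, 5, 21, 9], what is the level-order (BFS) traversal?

Tree insertion order: [25, 7, 22, 37, 13, 40, 29, 49, 47, 5, 21, 9]
Tree (level-order array): [25, 7, 37, 5, 22, 29, 40, None, None, 13, None, None, None, None, 49, 9, 21, 47]
BFS from the root, enqueuing left then right child of each popped node:
  queue [25] -> pop 25, enqueue [7, 37], visited so far: [25]
  queue [7, 37] -> pop 7, enqueue [5, 22], visited so far: [25, 7]
  queue [37, 5, 22] -> pop 37, enqueue [29, 40], visited so far: [25, 7, 37]
  queue [5, 22, 29, 40] -> pop 5, enqueue [none], visited so far: [25, 7, 37, 5]
  queue [22, 29, 40] -> pop 22, enqueue [13], visited so far: [25, 7, 37, 5, 22]
  queue [29, 40, 13] -> pop 29, enqueue [none], visited so far: [25, 7, 37, 5, 22, 29]
  queue [40, 13] -> pop 40, enqueue [49], visited so far: [25, 7, 37, 5, 22, 29, 40]
  queue [13, 49] -> pop 13, enqueue [9, 21], visited so far: [25, 7, 37, 5, 22, 29, 40, 13]
  queue [49, 9, 21] -> pop 49, enqueue [47], visited so far: [25, 7, 37, 5, 22, 29, 40, 13, 49]
  queue [9, 21, 47] -> pop 9, enqueue [none], visited so far: [25, 7, 37, 5, 22, 29, 40, 13, 49, 9]
  queue [21, 47] -> pop 21, enqueue [none], visited so far: [25, 7, 37, 5, 22, 29, 40, 13, 49, 9, 21]
  queue [47] -> pop 47, enqueue [none], visited so far: [25, 7, 37, 5, 22, 29, 40, 13, 49, 9, 21, 47]
Result: [25, 7, 37, 5, 22, 29, 40, 13, 49, 9, 21, 47]


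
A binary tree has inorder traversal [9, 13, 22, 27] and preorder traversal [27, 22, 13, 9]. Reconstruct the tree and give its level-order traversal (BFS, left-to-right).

Inorder:  [9, 13, 22, 27]
Preorder: [27, 22, 13, 9]
Algorithm: preorder visits root first, so consume preorder in order;
for each root, split the current inorder slice at that value into
left-subtree inorder and right-subtree inorder, then recurse.
Recursive splits:
  root=27; inorder splits into left=[9, 13, 22], right=[]
  root=22; inorder splits into left=[9, 13], right=[]
  root=13; inorder splits into left=[9], right=[]
  root=9; inorder splits into left=[], right=[]
Reconstructed level-order: [27, 22, 13, 9]


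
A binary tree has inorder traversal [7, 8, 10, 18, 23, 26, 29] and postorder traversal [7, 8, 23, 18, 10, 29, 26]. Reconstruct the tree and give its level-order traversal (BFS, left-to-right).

Inorder:   [7, 8, 10, 18, 23, 26, 29]
Postorder: [7, 8, 23, 18, 10, 29, 26]
Algorithm: postorder visits root last, so walk postorder right-to-left;
each value is the root of the current inorder slice — split it at that
value, recurse on the right subtree first, then the left.
Recursive splits:
  root=26; inorder splits into left=[7, 8, 10, 18, 23], right=[29]
  root=29; inorder splits into left=[], right=[]
  root=10; inorder splits into left=[7, 8], right=[18, 23]
  root=18; inorder splits into left=[], right=[23]
  root=23; inorder splits into left=[], right=[]
  root=8; inorder splits into left=[7], right=[]
  root=7; inorder splits into left=[], right=[]
Reconstructed level-order: [26, 10, 29, 8, 18, 7, 23]


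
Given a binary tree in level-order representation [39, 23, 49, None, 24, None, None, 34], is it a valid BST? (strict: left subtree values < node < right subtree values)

Level-order array: [39, 23, 49, None, 24, None, None, 34]
Validate using subtree bounds (lo, hi): at each node, require lo < value < hi,
then recurse left with hi=value and right with lo=value.
Preorder trace (stopping at first violation):
  at node 39 with bounds (-inf, +inf): OK
  at node 23 with bounds (-inf, 39): OK
  at node 24 with bounds (23, 39): OK
  at node 34 with bounds (23, 24): VIOLATION
Node 34 violates its bound: not (23 < 34 < 24).
Result: Not a valid BST


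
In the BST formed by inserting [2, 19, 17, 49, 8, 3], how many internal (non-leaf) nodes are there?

Tree built from: [2, 19, 17, 49, 8, 3]
Tree (level-order array): [2, None, 19, 17, 49, 8, None, None, None, 3]
Rule: An internal node has at least one child.
Per-node child counts:
  node 2: 1 child(ren)
  node 19: 2 child(ren)
  node 17: 1 child(ren)
  node 8: 1 child(ren)
  node 3: 0 child(ren)
  node 49: 0 child(ren)
Matching nodes: [2, 19, 17, 8]
Count of internal (non-leaf) nodes: 4


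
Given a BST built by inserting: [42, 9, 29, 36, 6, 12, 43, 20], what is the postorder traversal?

Tree insertion order: [42, 9, 29, 36, 6, 12, 43, 20]
Tree (level-order array): [42, 9, 43, 6, 29, None, None, None, None, 12, 36, None, 20]
Postorder traversal: [6, 20, 12, 36, 29, 9, 43, 42]


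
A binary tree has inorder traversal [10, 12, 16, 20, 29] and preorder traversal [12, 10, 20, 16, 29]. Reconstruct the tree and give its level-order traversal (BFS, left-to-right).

Inorder:  [10, 12, 16, 20, 29]
Preorder: [12, 10, 20, 16, 29]
Algorithm: preorder visits root first, so consume preorder in order;
for each root, split the current inorder slice at that value into
left-subtree inorder and right-subtree inorder, then recurse.
Recursive splits:
  root=12; inorder splits into left=[10], right=[16, 20, 29]
  root=10; inorder splits into left=[], right=[]
  root=20; inorder splits into left=[16], right=[29]
  root=16; inorder splits into left=[], right=[]
  root=29; inorder splits into left=[], right=[]
Reconstructed level-order: [12, 10, 20, 16, 29]


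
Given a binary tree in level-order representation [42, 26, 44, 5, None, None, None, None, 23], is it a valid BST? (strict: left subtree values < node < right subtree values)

Level-order array: [42, 26, 44, 5, None, None, None, None, 23]
Validate using subtree bounds (lo, hi): at each node, require lo < value < hi,
then recurse left with hi=value and right with lo=value.
Preorder trace (stopping at first violation):
  at node 42 with bounds (-inf, +inf): OK
  at node 26 with bounds (-inf, 42): OK
  at node 5 with bounds (-inf, 26): OK
  at node 23 with bounds (5, 26): OK
  at node 44 with bounds (42, +inf): OK
No violation found at any node.
Result: Valid BST


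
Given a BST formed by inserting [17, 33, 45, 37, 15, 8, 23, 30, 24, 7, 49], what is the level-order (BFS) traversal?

Tree insertion order: [17, 33, 45, 37, 15, 8, 23, 30, 24, 7, 49]
Tree (level-order array): [17, 15, 33, 8, None, 23, 45, 7, None, None, 30, 37, 49, None, None, 24]
BFS from the root, enqueuing left then right child of each popped node:
  queue [17] -> pop 17, enqueue [15, 33], visited so far: [17]
  queue [15, 33] -> pop 15, enqueue [8], visited so far: [17, 15]
  queue [33, 8] -> pop 33, enqueue [23, 45], visited so far: [17, 15, 33]
  queue [8, 23, 45] -> pop 8, enqueue [7], visited so far: [17, 15, 33, 8]
  queue [23, 45, 7] -> pop 23, enqueue [30], visited so far: [17, 15, 33, 8, 23]
  queue [45, 7, 30] -> pop 45, enqueue [37, 49], visited so far: [17, 15, 33, 8, 23, 45]
  queue [7, 30, 37, 49] -> pop 7, enqueue [none], visited so far: [17, 15, 33, 8, 23, 45, 7]
  queue [30, 37, 49] -> pop 30, enqueue [24], visited so far: [17, 15, 33, 8, 23, 45, 7, 30]
  queue [37, 49, 24] -> pop 37, enqueue [none], visited so far: [17, 15, 33, 8, 23, 45, 7, 30, 37]
  queue [49, 24] -> pop 49, enqueue [none], visited so far: [17, 15, 33, 8, 23, 45, 7, 30, 37, 49]
  queue [24] -> pop 24, enqueue [none], visited so far: [17, 15, 33, 8, 23, 45, 7, 30, 37, 49, 24]
Result: [17, 15, 33, 8, 23, 45, 7, 30, 37, 49, 24]


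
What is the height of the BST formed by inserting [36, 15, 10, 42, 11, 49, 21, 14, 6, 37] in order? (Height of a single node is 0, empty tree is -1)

Insertion order: [36, 15, 10, 42, 11, 49, 21, 14, 6, 37]
Tree (level-order array): [36, 15, 42, 10, 21, 37, 49, 6, 11, None, None, None, None, None, None, None, None, None, 14]
Compute height bottom-up (empty subtree = -1):
  height(6) = 1 + max(-1, -1) = 0
  height(14) = 1 + max(-1, -1) = 0
  height(11) = 1 + max(-1, 0) = 1
  height(10) = 1 + max(0, 1) = 2
  height(21) = 1 + max(-1, -1) = 0
  height(15) = 1 + max(2, 0) = 3
  height(37) = 1 + max(-1, -1) = 0
  height(49) = 1 + max(-1, -1) = 0
  height(42) = 1 + max(0, 0) = 1
  height(36) = 1 + max(3, 1) = 4
Height = 4


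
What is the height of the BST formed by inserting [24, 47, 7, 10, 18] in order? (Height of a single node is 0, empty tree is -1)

Insertion order: [24, 47, 7, 10, 18]
Tree (level-order array): [24, 7, 47, None, 10, None, None, None, 18]
Compute height bottom-up (empty subtree = -1):
  height(18) = 1 + max(-1, -1) = 0
  height(10) = 1 + max(-1, 0) = 1
  height(7) = 1 + max(-1, 1) = 2
  height(47) = 1 + max(-1, -1) = 0
  height(24) = 1 + max(2, 0) = 3
Height = 3


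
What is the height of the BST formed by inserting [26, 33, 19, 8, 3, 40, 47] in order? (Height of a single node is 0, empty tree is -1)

Insertion order: [26, 33, 19, 8, 3, 40, 47]
Tree (level-order array): [26, 19, 33, 8, None, None, 40, 3, None, None, 47]
Compute height bottom-up (empty subtree = -1):
  height(3) = 1 + max(-1, -1) = 0
  height(8) = 1 + max(0, -1) = 1
  height(19) = 1 + max(1, -1) = 2
  height(47) = 1 + max(-1, -1) = 0
  height(40) = 1 + max(-1, 0) = 1
  height(33) = 1 + max(-1, 1) = 2
  height(26) = 1 + max(2, 2) = 3
Height = 3


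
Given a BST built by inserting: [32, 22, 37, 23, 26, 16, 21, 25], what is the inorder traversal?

Tree insertion order: [32, 22, 37, 23, 26, 16, 21, 25]
Tree (level-order array): [32, 22, 37, 16, 23, None, None, None, 21, None, 26, None, None, 25]
Inorder traversal: [16, 21, 22, 23, 25, 26, 32, 37]


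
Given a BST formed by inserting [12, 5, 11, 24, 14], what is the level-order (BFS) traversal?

Tree insertion order: [12, 5, 11, 24, 14]
Tree (level-order array): [12, 5, 24, None, 11, 14]
BFS from the root, enqueuing left then right child of each popped node:
  queue [12] -> pop 12, enqueue [5, 24], visited so far: [12]
  queue [5, 24] -> pop 5, enqueue [11], visited so far: [12, 5]
  queue [24, 11] -> pop 24, enqueue [14], visited so far: [12, 5, 24]
  queue [11, 14] -> pop 11, enqueue [none], visited so far: [12, 5, 24, 11]
  queue [14] -> pop 14, enqueue [none], visited so far: [12, 5, 24, 11, 14]
Result: [12, 5, 24, 11, 14]


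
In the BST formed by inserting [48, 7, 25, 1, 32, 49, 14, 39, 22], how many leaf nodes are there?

Tree built from: [48, 7, 25, 1, 32, 49, 14, 39, 22]
Tree (level-order array): [48, 7, 49, 1, 25, None, None, None, None, 14, 32, None, 22, None, 39]
Rule: A leaf has 0 children.
Per-node child counts:
  node 48: 2 child(ren)
  node 7: 2 child(ren)
  node 1: 0 child(ren)
  node 25: 2 child(ren)
  node 14: 1 child(ren)
  node 22: 0 child(ren)
  node 32: 1 child(ren)
  node 39: 0 child(ren)
  node 49: 0 child(ren)
Matching nodes: [1, 22, 39, 49]
Count of leaf nodes: 4


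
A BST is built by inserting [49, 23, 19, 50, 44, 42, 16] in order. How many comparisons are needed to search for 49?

Search path for 49: 49
Found: True
Comparisons: 1


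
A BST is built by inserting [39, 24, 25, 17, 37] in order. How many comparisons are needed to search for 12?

Search path for 12: 39 -> 24 -> 17
Found: False
Comparisons: 3


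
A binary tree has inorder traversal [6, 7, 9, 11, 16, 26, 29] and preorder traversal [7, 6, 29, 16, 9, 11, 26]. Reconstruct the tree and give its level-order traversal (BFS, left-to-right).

Inorder:  [6, 7, 9, 11, 16, 26, 29]
Preorder: [7, 6, 29, 16, 9, 11, 26]
Algorithm: preorder visits root first, so consume preorder in order;
for each root, split the current inorder slice at that value into
left-subtree inorder and right-subtree inorder, then recurse.
Recursive splits:
  root=7; inorder splits into left=[6], right=[9, 11, 16, 26, 29]
  root=6; inorder splits into left=[], right=[]
  root=29; inorder splits into left=[9, 11, 16, 26], right=[]
  root=16; inorder splits into left=[9, 11], right=[26]
  root=9; inorder splits into left=[], right=[11]
  root=11; inorder splits into left=[], right=[]
  root=26; inorder splits into left=[], right=[]
Reconstructed level-order: [7, 6, 29, 16, 9, 26, 11]


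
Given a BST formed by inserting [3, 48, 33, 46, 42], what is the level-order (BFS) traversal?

Tree insertion order: [3, 48, 33, 46, 42]
Tree (level-order array): [3, None, 48, 33, None, None, 46, 42]
BFS from the root, enqueuing left then right child of each popped node:
  queue [3] -> pop 3, enqueue [48], visited so far: [3]
  queue [48] -> pop 48, enqueue [33], visited so far: [3, 48]
  queue [33] -> pop 33, enqueue [46], visited so far: [3, 48, 33]
  queue [46] -> pop 46, enqueue [42], visited so far: [3, 48, 33, 46]
  queue [42] -> pop 42, enqueue [none], visited so far: [3, 48, 33, 46, 42]
Result: [3, 48, 33, 46, 42]


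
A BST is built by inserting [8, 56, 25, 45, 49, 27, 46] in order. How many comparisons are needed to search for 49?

Search path for 49: 8 -> 56 -> 25 -> 45 -> 49
Found: True
Comparisons: 5


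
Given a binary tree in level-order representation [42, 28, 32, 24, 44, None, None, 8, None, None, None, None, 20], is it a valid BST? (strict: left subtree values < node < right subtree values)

Level-order array: [42, 28, 32, 24, 44, None, None, 8, None, None, None, None, 20]
Validate using subtree bounds (lo, hi): at each node, require lo < value < hi,
then recurse left with hi=value and right with lo=value.
Preorder trace (stopping at first violation):
  at node 42 with bounds (-inf, +inf): OK
  at node 28 with bounds (-inf, 42): OK
  at node 24 with bounds (-inf, 28): OK
  at node 8 with bounds (-inf, 24): OK
  at node 20 with bounds (8, 24): OK
  at node 44 with bounds (28, 42): VIOLATION
Node 44 violates its bound: not (28 < 44 < 42).
Result: Not a valid BST


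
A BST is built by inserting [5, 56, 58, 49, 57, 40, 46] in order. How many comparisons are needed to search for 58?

Search path for 58: 5 -> 56 -> 58
Found: True
Comparisons: 3


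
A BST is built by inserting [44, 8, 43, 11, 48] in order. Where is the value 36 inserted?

Starting tree (level order): [44, 8, 48, None, 43, None, None, 11]
Insertion path: 44 -> 8 -> 43 -> 11
Result: insert 36 as right child of 11
Final tree (level order): [44, 8, 48, None, 43, None, None, 11, None, None, 36]


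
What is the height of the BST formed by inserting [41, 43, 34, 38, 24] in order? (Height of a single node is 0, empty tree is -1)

Insertion order: [41, 43, 34, 38, 24]
Tree (level-order array): [41, 34, 43, 24, 38]
Compute height bottom-up (empty subtree = -1):
  height(24) = 1 + max(-1, -1) = 0
  height(38) = 1 + max(-1, -1) = 0
  height(34) = 1 + max(0, 0) = 1
  height(43) = 1 + max(-1, -1) = 0
  height(41) = 1 + max(1, 0) = 2
Height = 2


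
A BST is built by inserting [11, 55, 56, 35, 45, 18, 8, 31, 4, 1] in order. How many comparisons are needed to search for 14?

Search path for 14: 11 -> 55 -> 35 -> 18
Found: False
Comparisons: 4


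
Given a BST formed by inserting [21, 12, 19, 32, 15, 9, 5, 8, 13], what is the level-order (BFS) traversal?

Tree insertion order: [21, 12, 19, 32, 15, 9, 5, 8, 13]
Tree (level-order array): [21, 12, 32, 9, 19, None, None, 5, None, 15, None, None, 8, 13]
BFS from the root, enqueuing left then right child of each popped node:
  queue [21] -> pop 21, enqueue [12, 32], visited so far: [21]
  queue [12, 32] -> pop 12, enqueue [9, 19], visited so far: [21, 12]
  queue [32, 9, 19] -> pop 32, enqueue [none], visited so far: [21, 12, 32]
  queue [9, 19] -> pop 9, enqueue [5], visited so far: [21, 12, 32, 9]
  queue [19, 5] -> pop 19, enqueue [15], visited so far: [21, 12, 32, 9, 19]
  queue [5, 15] -> pop 5, enqueue [8], visited so far: [21, 12, 32, 9, 19, 5]
  queue [15, 8] -> pop 15, enqueue [13], visited so far: [21, 12, 32, 9, 19, 5, 15]
  queue [8, 13] -> pop 8, enqueue [none], visited so far: [21, 12, 32, 9, 19, 5, 15, 8]
  queue [13] -> pop 13, enqueue [none], visited so far: [21, 12, 32, 9, 19, 5, 15, 8, 13]
Result: [21, 12, 32, 9, 19, 5, 15, 8, 13]


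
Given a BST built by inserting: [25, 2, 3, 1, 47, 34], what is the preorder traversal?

Tree insertion order: [25, 2, 3, 1, 47, 34]
Tree (level-order array): [25, 2, 47, 1, 3, 34]
Preorder traversal: [25, 2, 1, 3, 47, 34]


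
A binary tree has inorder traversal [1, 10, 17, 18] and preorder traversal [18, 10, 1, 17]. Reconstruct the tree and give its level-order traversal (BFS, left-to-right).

Inorder:  [1, 10, 17, 18]
Preorder: [18, 10, 1, 17]
Algorithm: preorder visits root first, so consume preorder in order;
for each root, split the current inorder slice at that value into
left-subtree inorder and right-subtree inorder, then recurse.
Recursive splits:
  root=18; inorder splits into left=[1, 10, 17], right=[]
  root=10; inorder splits into left=[1], right=[17]
  root=1; inorder splits into left=[], right=[]
  root=17; inorder splits into left=[], right=[]
Reconstructed level-order: [18, 10, 1, 17]


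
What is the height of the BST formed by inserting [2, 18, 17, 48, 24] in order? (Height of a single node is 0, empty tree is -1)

Insertion order: [2, 18, 17, 48, 24]
Tree (level-order array): [2, None, 18, 17, 48, None, None, 24]
Compute height bottom-up (empty subtree = -1):
  height(17) = 1 + max(-1, -1) = 0
  height(24) = 1 + max(-1, -1) = 0
  height(48) = 1 + max(0, -1) = 1
  height(18) = 1 + max(0, 1) = 2
  height(2) = 1 + max(-1, 2) = 3
Height = 3


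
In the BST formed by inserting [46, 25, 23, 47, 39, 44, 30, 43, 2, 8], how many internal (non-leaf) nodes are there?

Tree built from: [46, 25, 23, 47, 39, 44, 30, 43, 2, 8]
Tree (level-order array): [46, 25, 47, 23, 39, None, None, 2, None, 30, 44, None, 8, None, None, 43]
Rule: An internal node has at least one child.
Per-node child counts:
  node 46: 2 child(ren)
  node 25: 2 child(ren)
  node 23: 1 child(ren)
  node 2: 1 child(ren)
  node 8: 0 child(ren)
  node 39: 2 child(ren)
  node 30: 0 child(ren)
  node 44: 1 child(ren)
  node 43: 0 child(ren)
  node 47: 0 child(ren)
Matching nodes: [46, 25, 23, 2, 39, 44]
Count of internal (non-leaf) nodes: 6


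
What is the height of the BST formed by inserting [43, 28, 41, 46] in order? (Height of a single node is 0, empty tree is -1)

Insertion order: [43, 28, 41, 46]
Tree (level-order array): [43, 28, 46, None, 41]
Compute height bottom-up (empty subtree = -1):
  height(41) = 1 + max(-1, -1) = 0
  height(28) = 1 + max(-1, 0) = 1
  height(46) = 1 + max(-1, -1) = 0
  height(43) = 1 + max(1, 0) = 2
Height = 2


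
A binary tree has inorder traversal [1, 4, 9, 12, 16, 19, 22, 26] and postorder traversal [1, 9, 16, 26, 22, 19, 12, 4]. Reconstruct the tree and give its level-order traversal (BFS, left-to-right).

Inorder:   [1, 4, 9, 12, 16, 19, 22, 26]
Postorder: [1, 9, 16, 26, 22, 19, 12, 4]
Algorithm: postorder visits root last, so walk postorder right-to-left;
each value is the root of the current inorder slice — split it at that
value, recurse on the right subtree first, then the left.
Recursive splits:
  root=4; inorder splits into left=[1], right=[9, 12, 16, 19, 22, 26]
  root=12; inorder splits into left=[9], right=[16, 19, 22, 26]
  root=19; inorder splits into left=[16], right=[22, 26]
  root=22; inorder splits into left=[], right=[26]
  root=26; inorder splits into left=[], right=[]
  root=16; inorder splits into left=[], right=[]
  root=9; inorder splits into left=[], right=[]
  root=1; inorder splits into left=[], right=[]
Reconstructed level-order: [4, 1, 12, 9, 19, 16, 22, 26]


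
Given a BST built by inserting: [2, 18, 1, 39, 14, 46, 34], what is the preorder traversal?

Tree insertion order: [2, 18, 1, 39, 14, 46, 34]
Tree (level-order array): [2, 1, 18, None, None, 14, 39, None, None, 34, 46]
Preorder traversal: [2, 1, 18, 14, 39, 34, 46]


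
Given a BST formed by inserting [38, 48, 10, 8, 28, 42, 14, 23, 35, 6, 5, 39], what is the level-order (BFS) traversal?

Tree insertion order: [38, 48, 10, 8, 28, 42, 14, 23, 35, 6, 5, 39]
Tree (level-order array): [38, 10, 48, 8, 28, 42, None, 6, None, 14, 35, 39, None, 5, None, None, 23]
BFS from the root, enqueuing left then right child of each popped node:
  queue [38] -> pop 38, enqueue [10, 48], visited so far: [38]
  queue [10, 48] -> pop 10, enqueue [8, 28], visited so far: [38, 10]
  queue [48, 8, 28] -> pop 48, enqueue [42], visited so far: [38, 10, 48]
  queue [8, 28, 42] -> pop 8, enqueue [6], visited so far: [38, 10, 48, 8]
  queue [28, 42, 6] -> pop 28, enqueue [14, 35], visited so far: [38, 10, 48, 8, 28]
  queue [42, 6, 14, 35] -> pop 42, enqueue [39], visited so far: [38, 10, 48, 8, 28, 42]
  queue [6, 14, 35, 39] -> pop 6, enqueue [5], visited so far: [38, 10, 48, 8, 28, 42, 6]
  queue [14, 35, 39, 5] -> pop 14, enqueue [23], visited so far: [38, 10, 48, 8, 28, 42, 6, 14]
  queue [35, 39, 5, 23] -> pop 35, enqueue [none], visited so far: [38, 10, 48, 8, 28, 42, 6, 14, 35]
  queue [39, 5, 23] -> pop 39, enqueue [none], visited so far: [38, 10, 48, 8, 28, 42, 6, 14, 35, 39]
  queue [5, 23] -> pop 5, enqueue [none], visited so far: [38, 10, 48, 8, 28, 42, 6, 14, 35, 39, 5]
  queue [23] -> pop 23, enqueue [none], visited so far: [38, 10, 48, 8, 28, 42, 6, 14, 35, 39, 5, 23]
Result: [38, 10, 48, 8, 28, 42, 6, 14, 35, 39, 5, 23]


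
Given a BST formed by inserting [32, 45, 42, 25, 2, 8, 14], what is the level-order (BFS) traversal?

Tree insertion order: [32, 45, 42, 25, 2, 8, 14]
Tree (level-order array): [32, 25, 45, 2, None, 42, None, None, 8, None, None, None, 14]
BFS from the root, enqueuing left then right child of each popped node:
  queue [32] -> pop 32, enqueue [25, 45], visited so far: [32]
  queue [25, 45] -> pop 25, enqueue [2], visited so far: [32, 25]
  queue [45, 2] -> pop 45, enqueue [42], visited so far: [32, 25, 45]
  queue [2, 42] -> pop 2, enqueue [8], visited so far: [32, 25, 45, 2]
  queue [42, 8] -> pop 42, enqueue [none], visited so far: [32, 25, 45, 2, 42]
  queue [8] -> pop 8, enqueue [14], visited so far: [32, 25, 45, 2, 42, 8]
  queue [14] -> pop 14, enqueue [none], visited so far: [32, 25, 45, 2, 42, 8, 14]
Result: [32, 25, 45, 2, 42, 8, 14]


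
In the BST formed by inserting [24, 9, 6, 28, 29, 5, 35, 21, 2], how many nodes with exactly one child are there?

Tree built from: [24, 9, 6, 28, 29, 5, 35, 21, 2]
Tree (level-order array): [24, 9, 28, 6, 21, None, 29, 5, None, None, None, None, 35, 2]
Rule: These are nodes with exactly 1 non-null child.
Per-node child counts:
  node 24: 2 child(ren)
  node 9: 2 child(ren)
  node 6: 1 child(ren)
  node 5: 1 child(ren)
  node 2: 0 child(ren)
  node 21: 0 child(ren)
  node 28: 1 child(ren)
  node 29: 1 child(ren)
  node 35: 0 child(ren)
Matching nodes: [6, 5, 28, 29]
Count of nodes with exactly one child: 4


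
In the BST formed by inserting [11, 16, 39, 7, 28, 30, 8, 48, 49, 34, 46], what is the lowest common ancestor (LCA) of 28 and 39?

Tree insertion order: [11, 16, 39, 7, 28, 30, 8, 48, 49, 34, 46]
Tree (level-order array): [11, 7, 16, None, 8, None, 39, None, None, 28, 48, None, 30, 46, 49, None, 34]
In a BST, the LCA of p=28, q=39 is the first node v on the
root-to-leaf path with p <= v <= q (go left if both < v, right if both > v).
Walk from root:
  at 11: both 28 and 39 > 11, go right
  at 16: both 28 and 39 > 16, go right
  at 39: 28 <= 39 <= 39, this is the LCA
LCA = 39


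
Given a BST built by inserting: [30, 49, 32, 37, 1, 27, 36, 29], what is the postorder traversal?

Tree insertion order: [30, 49, 32, 37, 1, 27, 36, 29]
Tree (level-order array): [30, 1, 49, None, 27, 32, None, None, 29, None, 37, None, None, 36]
Postorder traversal: [29, 27, 1, 36, 37, 32, 49, 30]


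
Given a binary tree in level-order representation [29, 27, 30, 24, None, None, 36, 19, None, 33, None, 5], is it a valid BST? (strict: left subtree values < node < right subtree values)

Level-order array: [29, 27, 30, 24, None, None, 36, 19, None, 33, None, 5]
Validate using subtree bounds (lo, hi): at each node, require lo < value < hi,
then recurse left with hi=value and right with lo=value.
Preorder trace (stopping at first violation):
  at node 29 with bounds (-inf, +inf): OK
  at node 27 with bounds (-inf, 29): OK
  at node 24 with bounds (-inf, 27): OK
  at node 19 with bounds (-inf, 24): OK
  at node 5 with bounds (-inf, 19): OK
  at node 30 with bounds (29, +inf): OK
  at node 36 with bounds (30, +inf): OK
  at node 33 with bounds (30, 36): OK
No violation found at any node.
Result: Valid BST


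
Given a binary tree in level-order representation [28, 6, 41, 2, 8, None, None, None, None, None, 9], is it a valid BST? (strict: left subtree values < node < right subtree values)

Level-order array: [28, 6, 41, 2, 8, None, None, None, None, None, 9]
Validate using subtree bounds (lo, hi): at each node, require lo < value < hi,
then recurse left with hi=value and right with lo=value.
Preorder trace (stopping at first violation):
  at node 28 with bounds (-inf, +inf): OK
  at node 6 with bounds (-inf, 28): OK
  at node 2 with bounds (-inf, 6): OK
  at node 8 with bounds (6, 28): OK
  at node 9 with bounds (8, 28): OK
  at node 41 with bounds (28, +inf): OK
No violation found at any node.
Result: Valid BST


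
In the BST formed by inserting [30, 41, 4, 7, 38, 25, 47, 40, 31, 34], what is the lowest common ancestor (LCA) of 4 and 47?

Tree insertion order: [30, 41, 4, 7, 38, 25, 47, 40, 31, 34]
Tree (level-order array): [30, 4, 41, None, 7, 38, 47, None, 25, 31, 40, None, None, None, None, None, 34]
In a BST, the LCA of p=4, q=47 is the first node v on the
root-to-leaf path with p <= v <= q (go left if both < v, right if both > v).
Walk from root:
  at 30: 4 <= 30 <= 47, this is the LCA
LCA = 30


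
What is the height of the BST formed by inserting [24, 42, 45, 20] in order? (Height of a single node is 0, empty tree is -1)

Insertion order: [24, 42, 45, 20]
Tree (level-order array): [24, 20, 42, None, None, None, 45]
Compute height bottom-up (empty subtree = -1):
  height(20) = 1 + max(-1, -1) = 0
  height(45) = 1 + max(-1, -1) = 0
  height(42) = 1 + max(-1, 0) = 1
  height(24) = 1 + max(0, 1) = 2
Height = 2


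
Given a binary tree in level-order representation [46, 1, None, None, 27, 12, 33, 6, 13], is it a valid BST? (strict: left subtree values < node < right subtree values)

Level-order array: [46, 1, None, None, 27, 12, 33, 6, 13]
Validate using subtree bounds (lo, hi): at each node, require lo < value < hi,
then recurse left with hi=value and right with lo=value.
Preorder trace (stopping at first violation):
  at node 46 with bounds (-inf, +inf): OK
  at node 1 with bounds (-inf, 46): OK
  at node 27 with bounds (1, 46): OK
  at node 12 with bounds (1, 27): OK
  at node 6 with bounds (1, 12): OK
  at node 13 with bounds (12, 27): OK
  at node 33 with bounds (27, 46): OK
No violation found at any node.
Result: Valid BST


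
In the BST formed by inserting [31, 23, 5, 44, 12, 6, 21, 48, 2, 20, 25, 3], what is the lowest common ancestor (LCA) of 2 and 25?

Tree insertion order: [31, 23, 5, 44, 12, 6, 21, 48, 2, 20, 25, 3]
Tree (level-order array): [31, 23, 44, 5, 25, None, 48, 2, 12, None, None, None, None, None, 3, 6, 21, None, None, None, None, 20]
In a BST, the LCA of p=2, q=25 is the first node v on the
root-to-leaf path with p <= v <= q (go left if both < v, right if both > v).
Walk from root:
  at 31: both 2 and 25 < 31, go left
  at 23: 2 <= 23 <= 25, this is the LCA
LCA = 23


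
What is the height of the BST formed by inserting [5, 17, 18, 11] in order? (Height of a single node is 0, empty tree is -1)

Insertion order: [5, 17, 18, 11]
Tree (level-order array): [5, None, 17, 11, 18]
Compute height bottom-up (empty subtree = -1):
  height(11) = 1 + max(-1, -1) = 0
  height(18) = 1 + max(-1, -1) = 0
  height(17) = 1 + max(0, 0) = 1
  height(5) = 1 + max(-1, 1) = 2
Height = 2


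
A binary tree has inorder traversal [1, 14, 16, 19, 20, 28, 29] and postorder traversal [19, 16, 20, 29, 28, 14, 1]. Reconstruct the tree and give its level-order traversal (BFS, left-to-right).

Inorder:   [1, 14, 16, 19, 20, 28, 29]
Postorder: [19, 16, 20, 29, 28, 14, 1]
Algorithm: postorder visits root last, so walk postorder right-to-left;
each value is the root of the current inorder slice — split it at that
value, recurse on the right subtree first, then the left.
Recursive splits:
  root=1; inorder splits into left=[], right=[14, 16, 19, 20, 28, 29]
  root=14; inorder splits into left=[], right=[16, 19, 20, 28, 29]
  root=28; inorder splits into left=[16, 19, 20], right=[29]
  root=29; inorder splits into left=[], right=[]
  root=20; inorder splits into left=[16, 19], right=[]
  root=16; inorder splits into left=[], right=[19]
  root=19; inorder splits into left=[], right=[]
Reconstructed level-order: [1, 14, 28, 20, 29, 16, 19]


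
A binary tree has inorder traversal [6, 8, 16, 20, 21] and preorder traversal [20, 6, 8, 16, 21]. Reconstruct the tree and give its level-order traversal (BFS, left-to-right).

Inorder:  [6, 8, 16, 20, 21]
Preorder: [20, 6, 8, 16, 21]
Algorithm: preorder visits root first, so consume preorder in order;
for each root, split the current inorder slice at that value into
left-subtree inorder and right-subtree inorder, then recurse.
Recursive splits:
  root=20; inorder splits into left=[6, 8, 16], right=[21]
  root=6; inorder splits into left=[], right=[8, 16]
  root=8; inorder splits into left=[], right=[16]
  root=16; inorder splits into left=[], right=[]
  root=21; inorder splits into left=[], right=[]
Reconstructed level-order: [20, 6, 21, 8, 16]


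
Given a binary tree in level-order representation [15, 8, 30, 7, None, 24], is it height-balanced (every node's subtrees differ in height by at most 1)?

Tree (level-order array): [15, 8, 30, 7, None, 24]
Definition: a tree is height-balanced if, at every node, |h(left) - h(right)| <= 1 (empty subtree has height -1).
Bottom-up per-node check:
  node 7: h_left=-1, h_right=-1, diff=0 [OK], height=0
  node 8: h_left=0, h_right=-1, diff=1 [OK], height=1
  node 24: h_left=-1, h_right=-1, diff=0 [OK], height=0
  node 30: h_left=0, h_right=-1, diff=1 [OK], height=1
  node 15: h_left=1, h_right=1, diff=0 [OK], height=2
All nodes satisfy the balance condition.
Result: Balanced


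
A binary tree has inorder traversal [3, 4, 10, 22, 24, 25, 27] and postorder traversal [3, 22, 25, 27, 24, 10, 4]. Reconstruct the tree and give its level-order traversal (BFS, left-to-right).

Inorder:   [3, 4, 10, 22, 24, 25, 27]
Postorder: [3, 22, 25, 27, 24, 10, 4]
Algorithm: postorder visits root last, so walk postorder right-to-left;
each value is the root of the current inorder slice — split it at that
value, recurse on the right subtree first, then the left.
Recursive splits:
  root=4; inorder splits into left=[3], right=[10, 22, 24, 25, 27]
  root=10; inorder splits into left=[], right=[22, 24, 25, 27]
  root=24; inorder splits into left=[22], right=[25, 27]
  root=27; inorder splits into left=[25], right=[]
  root=25; inorder splits into left=[], right=[]
  root=22; inorder splits into left=[], right=[]
  root=3; inorder splits into left=[], right=[]
Reconstructed level-order: [4, 3, 10, 24, 22, 27, 25]


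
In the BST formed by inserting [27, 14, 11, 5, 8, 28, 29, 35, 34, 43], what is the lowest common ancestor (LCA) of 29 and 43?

Tree insertion order: [27, 14, 11, 5, 8, 28, 29, 35, 34, 43]
Tree (level-order array): [27, 14, 28, 11, None, None, 29, 5, None, None, 35, None, 8, 34, 43]
In a BST, the LCA of p=29, q=43 is the first node v on the
root-to-leaf path with p <= v <= q (go left if both < v, right if both > v).
Walk from root:
  at 27: both 29 and 43 > 27, go right
  at 28: both 29 and 43 > 28, go right
  at 29: 29 <= 29 <= 43, this is the LCA
LCA = 29


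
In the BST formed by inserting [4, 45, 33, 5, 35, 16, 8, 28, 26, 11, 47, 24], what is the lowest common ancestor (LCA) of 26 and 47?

Tree insertion order: [4, 45, 33, 5, 35, 16, 8, 28, 26, 11, 47, 24]
Tree (level-order array): [4, None, 45, 33, 47, 5, 35, None, None, None, 16, None, None, 8, 28, None, 11, 26, None, None, None, 24]
In a BST, the LCA of p=26, q=47 is the first node v on the
root-to-leaf path with p <= v <= q (go left if both < v, right if both > v).
Walk from root:
  at 4: both 26 and 47 > 4, go right
  at 45: 26 <= 45 <= 47, this is the LCA
LCA = 45


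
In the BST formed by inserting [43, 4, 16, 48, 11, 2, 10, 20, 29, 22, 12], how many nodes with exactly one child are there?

Tree built from: [43, 4, 16, 48, 11, 2, 10, 20, 29, 22, 12]
Tree (level-order array): [43, 4, 48, 2, 16, None, None, None, None, 11, 20, 10, 12, None, 29, None, None, None, None, 22]
Rule: These are nodes with exactly 1 non-null child.
Per-node child counts:
  node 43: 2 child(ren)
  node 4: 2 child(ren)
  node 2: 0 child(ren)
  node 16: 2 child(ren)
  node 11: 2 child(ren)
  node 10: 0 child(ren)
  node 12: 0 child(ren)
  node 20: 1 child(ren)
  node 29: 1 child(ren)
  node 22: 0 child(ren)
  node 48: 0 child(ren)
Matching nodes: [20, 29]
Count of nodes with exactly one child: 2


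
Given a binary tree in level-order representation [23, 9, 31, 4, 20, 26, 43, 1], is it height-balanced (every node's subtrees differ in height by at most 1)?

Tree (level-order array): [23, 9, 31, 4, 20, 26, 43, 1]
Definition: a tree is height-balanced if, at every node, |h(left) - h(right)| <= 1 (empty subtree has height -1).
Bottom-up per-node check:
  node 1: h_left=-1, h_right=-1, diff=0 [OK], height=0
  node 4: h_left=0, h_right=-1, diff=1 [OK], height=1
  node 20: h_left=-1, h_right=-1, diff=0 [OK], height=0
  node 9: h_left=1, h_right=0, diff=1 [OK], height=2
  node 26: h_left=-1, h_right=-1, diff=0 [OK], height=0
  node 43: h_left=-1, h_right=-1, diff=0 [OK], height=0
  node 31: h_left=0, h_right=0, diff=0 [OK], height=1
  node 23: h_left=2, h_right=1, diff=1 [OK], height=3
All nodes satisfy the balance condition.
Result: Balanced


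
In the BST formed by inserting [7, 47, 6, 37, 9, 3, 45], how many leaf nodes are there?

Tree built from: [7, 47, 6, 37, 9, 3, 45]
Tree (level-order array): [7, 6, 47, 3, None, 37, None, None, None, 9, 45]
Rule: A leaf has 0 children.
Per-node child counts:
  node 7: 2 child(ren)
  node 6: 1 child(ren)
  node 3: 0 child(ren)
  node 47: 1 child(ren)
  node 37: 2 child(ren)
  node 9: 0 child(ren)
  node 45: 0 child(ren)
Matching nodes: [3, 9, 45]
Count of leaf nodes: 3


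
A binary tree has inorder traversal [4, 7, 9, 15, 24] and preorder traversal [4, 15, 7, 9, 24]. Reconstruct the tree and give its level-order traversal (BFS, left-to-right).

Inorder:  [4, 7, 9, 15, 24]
Preorder: [4, 15, 7, 9, 24]
Algorithm: preorder visits root first, so consume preorder in order;
for each root, split the current inorder slice at that value into
left-subtree inorder and right-subtree inorder, then recurse.
Recursive splits:
  root=4; inorder splits into left=[], right=[7, 9, 15, 24]
  root=15; inorder splits into left=[7, 9], right=[24]
  root=7; inorder splits into left=[], right=[9]
  root=9; inorder splits into left=[], right=[]
  root=24; inorder splits into left=[], right=[]
Reconstructed level-order: [4, 15, 7, 24, 9]


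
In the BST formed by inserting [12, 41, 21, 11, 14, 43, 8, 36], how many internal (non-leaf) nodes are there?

Tree built from: [12, 41, 21, 11, 14, 43, 8, 36]
Tree (level-order array): [12, 11, 41, 8, None, 21, 43, None, None, 14, 36]
Rule: An internal node has at least one child.
Per-node child counts:
  node 12: 2 child(ren)
  node 11: 1 child(ren)
  node 8: 0 child(ren)
  node 41: 2 child(ren)
  node 21: 2 child(ren)
  node 14: 0 child(ren)
  node 36: 0 child(ren)
  node 43: 0 child(ren)
Matching nodes: [12, 11, 41, 21]
Count of internal (non-leaf) nodes: 4


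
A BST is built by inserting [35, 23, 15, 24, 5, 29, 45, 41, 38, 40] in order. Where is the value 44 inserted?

Starting tree (level order): [35, 23, 45, 15, 24, 41, None, 5, None, None, 29, 38, None, None, None, None, None, None, 40]
Insertion path: 35 -> 45 -> 41
Result: insert 44 as right child of 41
Final tree (level order): [35, 23, 45, 15, 24, 41, None, 5, None, None, 29, 38, 44, None, None, None, None, None, 40]


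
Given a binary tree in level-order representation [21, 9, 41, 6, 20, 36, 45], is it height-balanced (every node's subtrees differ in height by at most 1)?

Tree (level-order array): [21, 9, 41, 6, 20, 36, 45]
Definition: a tree is height-balanced if, at every node, |h(left) - h(right)| <= 1 (empty subtree has height -1).
Bottom-up per-node check:
  node 6: h_left=-1, h_right=-1, diff=0 [OK], height=0
  node 20: h_left=-1, h_right=-1, diff=0 [OK], height=0
  node 9: h_left=0, h_right=0, diff=0 [OK], height=1
  node 36: h_left=-1, h_right=-1, diff=0 [OK], height=0
  node 45: h_left=-1, h_right=-1, diff=0 [OK], height=0
  node 41: h_left=0, h_right=0, diff=0 [OK], height=1
  node 21: h_left=1, h_right=1, diff=0 [OK], height=2
All nodes satisfy the balance condition.
Result: Balanced


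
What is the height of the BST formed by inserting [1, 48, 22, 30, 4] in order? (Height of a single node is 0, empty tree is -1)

Insertion order: [1, 48, 22, 30, 4]
Tree (level-order array): [1, None, 48, 22, None, 4, 30]
Compute height bottom-up (empty subtree = -1):
  height(4) = 1 + max(-1, -1) = 0
  height(30) = 1 + max(-1, -1) = 0
  height(22) = 1 + max(0, 0) = 1
  height(48) = 1 + max(1, -1) = 2
  height(1) = 1 + max(-1, 2) = 3
Height = 3


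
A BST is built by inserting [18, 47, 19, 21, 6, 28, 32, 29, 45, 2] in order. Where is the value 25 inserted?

Starting tree (level order): [18, 6, 47, 2, None, 19, None, None, None, None, 21, None, 28, None, 32, 29, 45]
Insertion path: 18 -> 47 -> 19 -> 21 -> 28
Result: insert 25 as left child of 28
Final tree (level order): [18, 6, 47, 2, None, 19, None, None, None, None, 21, None, 28, 25, 32, None, None, 29, 45]


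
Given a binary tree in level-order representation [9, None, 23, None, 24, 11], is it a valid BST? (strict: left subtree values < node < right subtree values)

Level-order array: [9, None, 23, None, 24, 11]
Validate using subtree bounds (lo, hi): at each node, require lo < value < hi,
then recurse left with hi=value and right with lo=value.
Preorder trace (stopping at first violation):
  at node 9 with bounds (-inf, +inf): OK
  at node 23 with bounds (9, +inf): OK
  at node 24 with bounds (23, +inf): OK
  at node 11 with bounds (23, 24): VIOLATION
Node 11 violates its bound: not (23 < 11 < 24).
Result: Not a valid BST


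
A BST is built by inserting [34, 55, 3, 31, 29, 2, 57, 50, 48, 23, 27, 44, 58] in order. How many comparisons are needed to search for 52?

Search path for 52: 34 -> 55 -> 50
Found: False
Comparisons: 3


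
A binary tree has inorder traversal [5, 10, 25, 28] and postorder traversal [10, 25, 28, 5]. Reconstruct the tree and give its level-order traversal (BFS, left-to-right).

Inorder:   [5, 10, 25, 28]
Postorder: [10, 25, 28, 5]
Algorithm: postorder visits root last, so walk postorder right-to-left;
each value is the root of the current inorder slice — split it at that
value, recurse on the right subtree first, then the left.
Recursive splits:
  root=5; inorder splits into left=[], right=[10, 25, 28]
  root=28; inorder splits into left=[10, 25], right=[]
  root=25; inorder splits into left=[10], right=[]
  root=10; inorder splits into left=[], right=[]
Reconstructed level-order: [5, 28, 25, 10]


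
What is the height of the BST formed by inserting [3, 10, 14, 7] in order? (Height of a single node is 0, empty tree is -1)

Insertion order: [3, 10, 14, 7]
Tree (level-order array): [3, None, 10, 7, 14]
Compute height bottom-up (empty subtree = -1):
  height(7) = 1 + max(-1, -1) = 0
  height(14) = 1 + max(-1, -1) = 0
  height(10) = 1 + max(0, 0) = 1
  height(3) = 1 + max(-1, 1) = 2
Height = 2


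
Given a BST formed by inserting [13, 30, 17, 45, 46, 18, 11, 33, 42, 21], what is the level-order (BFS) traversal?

Tree insertion order: [13, 30, 17, 45, 46, 18, 11, 33, 42, 21]
Tree (level-order array): [13, 11, 30, None, None, 17, 45, None, 18, 33, 46, None, 21, None, 42]
BFS from the root, enqueuing left then right child of each popped node:
  queue [13] -> pop 13, enqueue [11, 30], visited so far: [13]
  queue [11, 30] -> pop 11, enqueue [none], visited so far: [13, 11]
  queue [30] -> pop 30, enqueue [17, 45], visited so far: [13, 11, 30]
  queue [17, 45] -> pop 17, enqueue [18], visited so far: [13, 11, 30, 17]
  queue [45, 18] -> pop 45, enqueue [33, 46], visited so far: [13, 11, 30, 17, 45]
  queue [18, 33, 46] -> pop 18, enqueue [21], visited so far: [13, 11, 30, 17, 45, 18]
  queue [33, 46, 21] -> pop 33, enqueue [42], visited so far: [13, 11, 30, 17, 45, 18, 33]
  queue [46, 21, 42] -> pop 46, enqueue [none], visited so far: [13, 11, 30, 17, 45, 18, 33, 46]
  queue [21, 42] -> pop 21, enqueue [none], visited so far: [13, 11, 30, 17, 45, 18, 33, 46, 21]
  queue [42] -> pop 42, enqueue [none], visited so far: [13, 11, 30, 17, 45, 18, 33, 46, 21, 42]
Result: [13, 11, 30, 17, 45, 18, 33, 46, 21, 42]
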